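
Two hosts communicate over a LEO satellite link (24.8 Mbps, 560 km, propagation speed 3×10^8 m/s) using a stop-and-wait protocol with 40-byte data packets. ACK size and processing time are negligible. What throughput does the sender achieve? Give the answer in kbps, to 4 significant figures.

85.42 kbps

t_tx = L/R = 320/24800000 = 1.29032e-05 s.
t_prop = 560000/300000000 = 0.00186667 s; RTT = 0.00373333 s.
Cycle = t_tx + RTT = 0.00374624 s.
Throughput = L / cycle = 320 / 0.00374624 = 85.42 kbps.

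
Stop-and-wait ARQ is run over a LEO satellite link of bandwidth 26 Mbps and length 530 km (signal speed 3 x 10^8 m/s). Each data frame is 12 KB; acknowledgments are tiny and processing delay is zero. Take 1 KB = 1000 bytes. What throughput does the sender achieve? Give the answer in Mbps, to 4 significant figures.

13.29 Mbps

t_tx = L/R = 96000/26000000 = 0.00369231 s.
t_prop = 530000/300000000 = 0.00176667 s; RTT = 0.00353333 s.
Cycle = t_tx + RTT = 0.00722564 s.
Throughput = L / cycle = 96000 / 0.00722564 = 13.29 Mbps.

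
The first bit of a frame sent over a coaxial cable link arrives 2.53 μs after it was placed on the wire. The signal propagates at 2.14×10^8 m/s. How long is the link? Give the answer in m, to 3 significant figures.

d = s × t_prop = 214000000 × 2.53e-06 = 541 m.

541 m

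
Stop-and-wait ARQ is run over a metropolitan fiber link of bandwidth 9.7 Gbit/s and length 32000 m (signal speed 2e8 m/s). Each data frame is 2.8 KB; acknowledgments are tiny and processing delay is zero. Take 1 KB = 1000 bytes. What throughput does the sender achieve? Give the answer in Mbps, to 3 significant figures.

69.5 Mbps

t_tx = L/R = 22400/9700000000 = 2.30928e-06 s.
t_prop = 32000/200000000 = 0.00016 s; RTT = 0.00032 s.
Cycle = t_tx + RTT = 0.000322309 s.
Throughput = L / cycle = 22400 / 0.000322309 = 69.5 Mbps.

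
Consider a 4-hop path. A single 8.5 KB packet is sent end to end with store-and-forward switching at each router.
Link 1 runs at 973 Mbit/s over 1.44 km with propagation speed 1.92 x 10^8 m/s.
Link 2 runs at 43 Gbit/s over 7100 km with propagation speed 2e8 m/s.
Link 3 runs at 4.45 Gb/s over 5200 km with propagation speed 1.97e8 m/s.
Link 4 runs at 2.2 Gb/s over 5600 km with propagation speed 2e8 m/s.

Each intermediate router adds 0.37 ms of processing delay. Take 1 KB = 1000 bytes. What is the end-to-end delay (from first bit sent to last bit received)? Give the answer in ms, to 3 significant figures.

L = 68000 bits.
Transmission delays (L/R per hop): 0.0698869, 0.0015814, 0.0152809, 0.0309091 ms; sum = 0.117658 ms.
Propagation delays (d/s per hop): 0.0075, 35.5, 26.3959, 28 ms; sum = 89.9034 ms.
Processing at 3 router(s): 3 × 0.37 ms = 1.11 ms.
End-to-end = 91.1 ms.

91.1 ms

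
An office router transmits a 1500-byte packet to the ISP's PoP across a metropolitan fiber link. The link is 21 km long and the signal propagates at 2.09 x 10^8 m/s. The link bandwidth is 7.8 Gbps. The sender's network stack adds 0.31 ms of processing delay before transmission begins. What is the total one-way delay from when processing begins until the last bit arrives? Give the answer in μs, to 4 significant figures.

412.0 μs

L = 1500 × 8 = 12000 bits.
Transmission delay = L/R = 12000 / 7800000000 = 1.53846 μs.
Propagation delay = d/s = 21000 m / 209000000 m/s = 100.478 μs.
Plus processing delay 0.31 ms = 310 μs.
Total = 412.0 μs.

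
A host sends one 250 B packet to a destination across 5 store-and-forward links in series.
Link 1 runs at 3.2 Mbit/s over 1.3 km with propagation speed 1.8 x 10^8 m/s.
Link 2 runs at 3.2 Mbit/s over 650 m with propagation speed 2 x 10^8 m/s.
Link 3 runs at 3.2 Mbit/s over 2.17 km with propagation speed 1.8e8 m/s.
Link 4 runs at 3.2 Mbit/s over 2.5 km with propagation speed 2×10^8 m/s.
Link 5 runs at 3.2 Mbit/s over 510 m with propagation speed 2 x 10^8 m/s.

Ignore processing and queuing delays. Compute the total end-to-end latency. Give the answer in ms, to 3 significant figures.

L = 250 × 8 = 2000 bits.
Transmission delay per hop = L/R = 2000/3200000 = 0.625 ms; 5 hops → 3.125 ms.
Propagation delays (d/s per hop): 0.00722222, 0.00325, 0.0120556, 0.0125, 0.00255 ms; sum = 0.0375778 ms.
End-to-end = 3.16 ms.

3.16 ms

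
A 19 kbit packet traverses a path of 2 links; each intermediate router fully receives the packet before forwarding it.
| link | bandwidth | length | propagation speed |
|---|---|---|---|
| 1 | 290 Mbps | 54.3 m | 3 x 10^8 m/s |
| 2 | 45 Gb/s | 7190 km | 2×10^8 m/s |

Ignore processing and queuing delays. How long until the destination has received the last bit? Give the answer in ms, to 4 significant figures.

36.02 ms

L = 19000 bits.
Transmission delays (L/R per hop): 0.0655172, 0.000422222 ms; sum = 0.0659395 ms.
Propagation delays (d/s per hop): 0.000181, 35.95 ms; sum = 35.9502 ms.
End-to-end = 36.02 ms.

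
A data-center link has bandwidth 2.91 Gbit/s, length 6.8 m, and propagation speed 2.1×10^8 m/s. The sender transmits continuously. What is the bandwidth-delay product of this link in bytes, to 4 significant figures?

Propagation delay = 6.8 / 210000000 = 3.2381e-08 s.
BDP = R × t_prop = 2910000000 × 3.2381e-08 = 94.2286 bits.
In bytes: 94.2286/8 = 11.78 bytes.

11.78 bytes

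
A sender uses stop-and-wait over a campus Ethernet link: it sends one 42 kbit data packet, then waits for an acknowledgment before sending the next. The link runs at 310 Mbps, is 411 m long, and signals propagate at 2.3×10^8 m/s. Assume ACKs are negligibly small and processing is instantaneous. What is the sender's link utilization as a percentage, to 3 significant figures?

t_tx = L/R = 42000/310000000 = 0.000135484 s.
t_prop = 411/2.3e+08 = 1.78696e-06 s; RTT = 3.57391e-06 s.
Cycle = t_tx + RTT = 0.000139058 s.
Utilization = t_tx / cycle = 0.000135484/0.000139058 = 97.4 %.

97.4 %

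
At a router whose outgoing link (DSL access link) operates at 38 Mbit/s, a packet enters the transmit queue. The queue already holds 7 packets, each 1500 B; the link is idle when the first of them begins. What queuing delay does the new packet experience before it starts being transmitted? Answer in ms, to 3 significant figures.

2.21 ms

Each queued packet: L/R = 12000/38000000 = 0.315789 ms.
7 queued → 2.21053 ms.
Queuing delay = 2.21 ms.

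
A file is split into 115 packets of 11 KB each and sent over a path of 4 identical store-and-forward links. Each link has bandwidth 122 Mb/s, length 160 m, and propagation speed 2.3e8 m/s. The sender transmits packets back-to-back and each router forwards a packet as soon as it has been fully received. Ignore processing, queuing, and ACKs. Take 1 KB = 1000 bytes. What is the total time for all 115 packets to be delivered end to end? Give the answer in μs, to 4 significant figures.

Per-hop transmission t_tx = L/R = 88000/122000000 = 721.311 μs.
Per-hop propagation t_prop = 160/2.3e+08 = 0.695652 μs.
Pipeline fill: first packet needs 4·t_tx to clear all hops; remaining 114 packets each add one t_tx.
Total = (4+115-1)·t_tx + 4·t_prop = 118·721.311 + 4·0.695652 = 85120 μs.

85120 μs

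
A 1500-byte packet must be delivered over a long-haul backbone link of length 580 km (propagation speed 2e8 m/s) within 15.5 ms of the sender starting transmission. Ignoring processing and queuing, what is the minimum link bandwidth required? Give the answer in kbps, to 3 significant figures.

952 kbps

L = 12000 bits.
Propagation delay = 580000 / 200000000 = 2.9 ms.
Transmission budget = 15.5 − 2.9 = 12.6 ms.
R ≥ L / t_tx = 12000 bits / 0.0126 s = 952 kbps.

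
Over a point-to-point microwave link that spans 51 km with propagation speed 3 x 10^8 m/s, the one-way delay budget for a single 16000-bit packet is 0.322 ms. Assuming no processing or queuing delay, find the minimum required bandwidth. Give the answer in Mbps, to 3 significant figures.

105 Mbps

Propagation delay = 51000 / 300000000 = 0.17 ms.
Transmission budget = 0.322 − 0.17 = 0.152 ms.
R ≥ L / t_tx = 16000 bits / 0.000152 s = 105 Mbps.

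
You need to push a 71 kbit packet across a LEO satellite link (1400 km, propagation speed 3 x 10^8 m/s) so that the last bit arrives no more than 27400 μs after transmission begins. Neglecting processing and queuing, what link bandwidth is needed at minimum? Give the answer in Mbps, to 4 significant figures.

3.123 Mbps

Propagation delay = 1400000 / 300000000 = 4666.67 μs.
Transmission budget = 27400 − 4666.67 = 22733.3 μs.
R ≥ L / t_tx = 71000 bits / 0.0227333 s = 3.123 Mbps.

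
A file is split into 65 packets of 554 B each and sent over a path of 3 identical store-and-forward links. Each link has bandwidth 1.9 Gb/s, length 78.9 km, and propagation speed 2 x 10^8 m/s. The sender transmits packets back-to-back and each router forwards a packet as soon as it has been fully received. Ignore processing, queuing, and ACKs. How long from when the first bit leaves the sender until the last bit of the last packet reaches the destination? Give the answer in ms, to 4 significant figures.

Per-hop transmission t_tx = L/R = 4432/1900000000 = 0.00233263 ms.
Per-hop propagation t_prop = 78900/200000000 = 0.3945 ms.
Pipeline fill: first packet needs 3·t_tx to clear all hops; remaining 64 packets each add one t_tx.
Total = (3+65-1)·t_tx + 3·t_prop = 67·0.00233263 + 3·0.3945 = 1.340 ms.

1.340 ms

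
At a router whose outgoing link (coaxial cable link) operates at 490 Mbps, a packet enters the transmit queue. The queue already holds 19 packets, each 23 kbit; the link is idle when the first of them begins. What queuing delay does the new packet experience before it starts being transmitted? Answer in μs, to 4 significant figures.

Each queued packet: L/R = 23000/490000000 = 46.9388 μs.
19 queued → 891.837 μs.
Queuing delay = 891.8 μs.

891.8 μs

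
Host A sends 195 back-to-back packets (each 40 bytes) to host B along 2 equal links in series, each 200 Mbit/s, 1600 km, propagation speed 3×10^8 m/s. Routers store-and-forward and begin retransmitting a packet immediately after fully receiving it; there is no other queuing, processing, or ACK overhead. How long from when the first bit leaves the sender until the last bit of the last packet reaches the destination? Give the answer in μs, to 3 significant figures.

Per-hop transmission t_tx = L/R = 320/200000000 = 1.6 μs.
Per-hop propagation t_prop = 1600000/300000000 = 5333.33 μs.
Pipeline fill: first packet needs 2·t_tx to clear all hops; remaining 194 packets each add one t_tx.
Total = (2+195-1)·t_tx + 2·t_prop = 196·1.6 + 2·5333.33 = 11000 μs.

11000 μs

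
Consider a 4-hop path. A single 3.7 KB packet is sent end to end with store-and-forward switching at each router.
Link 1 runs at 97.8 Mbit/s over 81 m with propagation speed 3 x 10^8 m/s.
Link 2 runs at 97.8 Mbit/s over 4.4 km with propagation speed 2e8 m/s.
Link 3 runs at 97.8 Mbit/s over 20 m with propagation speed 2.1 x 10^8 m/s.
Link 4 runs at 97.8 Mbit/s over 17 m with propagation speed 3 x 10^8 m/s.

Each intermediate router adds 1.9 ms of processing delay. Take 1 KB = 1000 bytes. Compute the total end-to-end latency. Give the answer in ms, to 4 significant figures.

L = 29600 bits.
Transmission delay per hop = L/R = 29600/97800000 = 0.302658 ms; 4 hops → 1.21063 ms.
Propagation delays (d/s per hop): 0.00027, 0.022, 9.52381e-05, 5.66667e-05 ms; sum = 0.0224219 ms.
Processing at 3 router(s): 3 × 1.9 ms = 5.7 ms.
End-to-end = 6.933 ms.

6.933 ms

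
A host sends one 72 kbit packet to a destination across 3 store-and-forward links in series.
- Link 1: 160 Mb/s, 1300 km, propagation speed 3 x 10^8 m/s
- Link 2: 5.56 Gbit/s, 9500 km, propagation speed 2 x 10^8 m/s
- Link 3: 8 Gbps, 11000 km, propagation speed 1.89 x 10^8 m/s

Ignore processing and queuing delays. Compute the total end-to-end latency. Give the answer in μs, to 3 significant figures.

111000 μs

L = 72000 bits.
Transmission delays (L/R per hop): 450, 12.9496, 9 μs; sum = 471.95 μs.
Propagation delays (d/s per hop): 4333.33, 47500, 58201.1 μs; sum = 110034 μs.
End-to-end = 111000 μs.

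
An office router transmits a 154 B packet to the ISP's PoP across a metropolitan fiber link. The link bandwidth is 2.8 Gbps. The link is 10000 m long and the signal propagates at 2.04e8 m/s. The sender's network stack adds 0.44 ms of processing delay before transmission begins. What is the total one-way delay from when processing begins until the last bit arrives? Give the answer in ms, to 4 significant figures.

L = 154 × 8 = 1232 bits.
Transmission delay = L/R = 1232 / 2800000000 = 0.00044 ms.
Propagation delay = d/s = 10000 m / 204000000 m/s = 0.0490196 ms.
Plus processing delay 0.44 ms = 0.44 ms.
Total = 0.4895 ms.

0.4895 ms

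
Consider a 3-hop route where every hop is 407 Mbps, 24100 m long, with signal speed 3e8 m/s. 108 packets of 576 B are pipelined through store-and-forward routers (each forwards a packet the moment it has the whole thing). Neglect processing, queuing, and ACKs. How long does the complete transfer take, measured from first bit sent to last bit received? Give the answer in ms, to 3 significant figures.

Per-hop transmission t_tx = L/R = 4608/407000000 = 0.0113219 ms.
Per-hop propagation t_prop = 24100/300000000 = 0.0803333 ms.
Pipeline fill: first packet needs 3·t_tx to clear all hops; remaining 107 packets each add one t_tx.
Total = (3+108-1)·t_tx + 3·t_prop = 110·0.0113219 + 3·0.0803333 = 1.49 ms.

1.49 ms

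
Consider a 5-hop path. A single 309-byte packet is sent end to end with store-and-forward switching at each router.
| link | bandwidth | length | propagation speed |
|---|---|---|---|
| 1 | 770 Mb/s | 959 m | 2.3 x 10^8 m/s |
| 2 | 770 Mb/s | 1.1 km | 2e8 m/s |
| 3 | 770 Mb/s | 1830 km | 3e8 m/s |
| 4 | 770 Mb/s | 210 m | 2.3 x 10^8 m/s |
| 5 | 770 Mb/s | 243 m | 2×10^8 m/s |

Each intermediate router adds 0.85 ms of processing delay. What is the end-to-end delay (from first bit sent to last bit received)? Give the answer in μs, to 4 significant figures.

L = 309 × 8 = 2472 bits.
Transmission delay per hop = L/R = 2472/770000000 = 3.21039 μs; 5 hops → 16.0519 μs.
Propagation delays (d/s per hop): 4.16957, 5.5, 6100, 0.913043, 1.215 μs; sum = 6111.8 μs.
Processing at 4 router(s): 4 × 0.85 ms = 3400 μs.
End-to-end = 9528 μs.

9528 μs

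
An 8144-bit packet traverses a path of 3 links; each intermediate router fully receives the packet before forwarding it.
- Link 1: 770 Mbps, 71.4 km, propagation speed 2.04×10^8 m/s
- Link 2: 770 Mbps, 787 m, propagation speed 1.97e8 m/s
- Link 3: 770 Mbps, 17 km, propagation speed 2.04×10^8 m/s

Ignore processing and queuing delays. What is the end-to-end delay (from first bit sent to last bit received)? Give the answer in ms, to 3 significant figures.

Transmission delay per hop = L/R = 8144/770000000 = 0.0105766 ms; 3 hops → 0.0317299 ms.
Propagation delays (d/s per hop): 0.35, 0.00399492, 0.0833333 ms; sum = 0.437328 ms.
End-to-end = 0.469 ms.

0.469 ms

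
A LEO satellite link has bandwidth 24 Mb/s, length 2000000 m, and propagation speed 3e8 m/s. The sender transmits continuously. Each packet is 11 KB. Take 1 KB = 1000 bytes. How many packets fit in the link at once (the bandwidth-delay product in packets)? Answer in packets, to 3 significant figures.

Propagation delay = 2000000 / 300000000 = 0.00666667 s.
BDP = R × t_prop = 24000000 × 0.00666667 = 160000 bits.
In packets of 88000 bits: 1.82 packets.

1.82 packets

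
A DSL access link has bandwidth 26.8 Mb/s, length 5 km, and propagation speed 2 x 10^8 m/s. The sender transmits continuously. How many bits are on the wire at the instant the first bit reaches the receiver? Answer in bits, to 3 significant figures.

670 bits

Propagation delay = 5000 / 200000000 = 2.5e-05 s.
BDP = R × t_prop = 26800000 × 2.5e-05 = 670 bits.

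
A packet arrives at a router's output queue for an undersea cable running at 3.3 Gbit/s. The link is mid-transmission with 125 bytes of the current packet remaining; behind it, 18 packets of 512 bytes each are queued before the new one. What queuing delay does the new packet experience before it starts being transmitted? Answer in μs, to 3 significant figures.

22.6 μs

Each queued packet: L/R = 4096/3300000000 = 1.24121 μs.
18 queued → 22.3418 μs.
Plus remaining 1000 bits of current packet: 0.30303 μs.
Queuing delay = 22.6 μs.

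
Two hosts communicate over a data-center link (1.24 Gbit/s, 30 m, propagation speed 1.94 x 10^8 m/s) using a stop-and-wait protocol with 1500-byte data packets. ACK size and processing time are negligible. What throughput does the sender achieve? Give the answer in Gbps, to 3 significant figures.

1.20 Gbps

t_tx = L/R = 12000/1240000000 = 9.67742e-06 s.
t_prop = 30/194000000 = 1.54639e-07 s; RTT = 3.09278e-07 s.
Cycle = t_tx + RTT = 9.9867e-06 s.
Throughput = L / cycle = 12000 / 9.9867e-06 = 1.20 Gbps.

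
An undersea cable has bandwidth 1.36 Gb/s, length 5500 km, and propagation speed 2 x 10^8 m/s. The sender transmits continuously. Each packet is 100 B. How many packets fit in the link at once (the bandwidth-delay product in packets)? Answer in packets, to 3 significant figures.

Propagation delay = 5500000 / 200000000 = 0.0275 s.
BDP = R × t_prop = 1360000000 × 0.0275 = 37400000 bits.
In packets of 800 bits: 46800 packets.

46800 packets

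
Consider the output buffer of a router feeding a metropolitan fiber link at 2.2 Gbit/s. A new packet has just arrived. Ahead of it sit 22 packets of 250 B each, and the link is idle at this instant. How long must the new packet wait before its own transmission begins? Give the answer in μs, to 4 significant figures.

Each queued packet: L/R = 2000/2200000000 = 0.909091 μs.
22 queued → 20 μs.
Queuing delay = 20.00 μs.

20.00 μs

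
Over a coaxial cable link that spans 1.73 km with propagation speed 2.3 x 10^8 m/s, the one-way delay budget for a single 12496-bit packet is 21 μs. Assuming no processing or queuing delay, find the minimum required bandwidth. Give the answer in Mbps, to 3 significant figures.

927 Mbps

Propagation delay = 1730 / 2.3e+08 = 7.52174 μs.
Transmission budget = 21 − 7.52174 = 13.4783 μs.
R ≥ L / t_tx = 12496 bits / 1.34783e-05 s = 927 Mbps.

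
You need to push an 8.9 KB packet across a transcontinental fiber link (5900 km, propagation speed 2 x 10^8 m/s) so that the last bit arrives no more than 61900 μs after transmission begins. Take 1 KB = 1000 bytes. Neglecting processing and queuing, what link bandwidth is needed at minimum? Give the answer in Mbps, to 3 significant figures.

2.20 Mbps

L = 71200 bits.
Propagation delay = 5900000 / 200000000 = 29500 μs.
Transmission budget = 61900 − 29500 = 32400 μs.
R ≥ L / t_tx = 71200 bits / 0.0324 s = 2.20 Mbps.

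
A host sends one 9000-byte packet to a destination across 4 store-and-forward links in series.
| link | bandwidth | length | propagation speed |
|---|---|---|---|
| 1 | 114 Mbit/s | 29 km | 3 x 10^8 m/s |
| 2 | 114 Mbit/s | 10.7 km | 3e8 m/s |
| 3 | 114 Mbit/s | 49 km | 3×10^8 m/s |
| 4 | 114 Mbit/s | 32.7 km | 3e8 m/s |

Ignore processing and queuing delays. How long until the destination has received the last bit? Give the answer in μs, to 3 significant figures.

2930 μs

L = 9000 × 8 = 72000 bits.
Transmission delay per hop = L/R = 72000/114000000 = 631.579 μs; 4 hops → 2526.32 μs.
Propagation delays (d/s per hop): 96.6667, 35.6667, 163.333, 109 μs; sum = 404.667 μs.
End-to-end = 2930 μs.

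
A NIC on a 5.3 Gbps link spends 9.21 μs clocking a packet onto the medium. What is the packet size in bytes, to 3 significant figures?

L = R × t_tx = 5300000000 b/s × 9.21e-06 s = 48813 bits.
In bytes: 48813 / 8 = 6100 bytes.

6100 bytes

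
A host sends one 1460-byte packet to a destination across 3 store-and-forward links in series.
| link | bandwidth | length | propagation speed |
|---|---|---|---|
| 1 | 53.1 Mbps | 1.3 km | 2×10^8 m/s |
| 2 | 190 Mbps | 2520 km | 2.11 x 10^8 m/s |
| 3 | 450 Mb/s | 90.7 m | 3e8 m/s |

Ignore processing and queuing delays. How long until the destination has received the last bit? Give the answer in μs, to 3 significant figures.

L = 1460 × 8 = 11680 bits.
Transmission delays (L/R per hop): 219.962, 61.4737, 25.9556 μs; sum = 307.392 μs.
Propagation delays (d/s per hop): 6.5, 11943.1, 0.302333 μs; sum = 11949.9 μs.
End-to-end = 12300 μs.

12300 μs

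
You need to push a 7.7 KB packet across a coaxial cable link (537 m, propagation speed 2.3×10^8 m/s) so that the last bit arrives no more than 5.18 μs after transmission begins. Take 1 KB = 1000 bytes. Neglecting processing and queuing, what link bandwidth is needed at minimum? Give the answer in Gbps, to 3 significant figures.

21.7 Gbps

L = 61600 bits.
Propagation delay = 537 / 2.3e+08 = 2.33478 μs.
Transmission budget = 5.18 − 2.33478 = 2.84522 μs.
R ≥ L / t_tx = 61600 bits / 2.84522e-06 s = 21.7 Gbps.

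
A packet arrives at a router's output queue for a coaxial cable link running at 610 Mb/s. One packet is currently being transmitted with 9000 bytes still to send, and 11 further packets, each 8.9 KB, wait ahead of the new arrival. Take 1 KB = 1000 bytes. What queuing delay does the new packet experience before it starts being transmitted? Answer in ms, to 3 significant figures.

1.40 ms

Each queued packet: L/R = 71200/610000000 = 0.116721 ms.
11 queued → 1.28393 ms.
Plus remaining 72000 bits of current packet: 0.118033 ms.
Queuing delay = 1.40 ms.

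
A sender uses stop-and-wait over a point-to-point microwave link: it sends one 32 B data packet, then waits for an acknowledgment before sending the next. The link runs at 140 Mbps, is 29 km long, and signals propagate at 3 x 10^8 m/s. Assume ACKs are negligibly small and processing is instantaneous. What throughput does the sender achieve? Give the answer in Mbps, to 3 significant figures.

t_tx = L/R = 256/140000000 = 1.82857e-06 s.
t_prop = 29000/300000000 = 9.66667e-05 s; RTT = 0.000193333 s.
Cycle = t_tx + RTT = 0.000195162 s.
Throughput = L / cycle = 256 / 0.000195162 = 1.31 Mbps.

1.31 Mbps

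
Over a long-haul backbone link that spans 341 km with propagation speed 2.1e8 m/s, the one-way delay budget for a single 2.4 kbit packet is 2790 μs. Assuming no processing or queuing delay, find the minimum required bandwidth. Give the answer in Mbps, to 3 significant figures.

2.06 Mbps

Propagation delay = 341000 / 210000000 = 1623.81 μs.
Transmission budget = 2790 − 1623.81 = 1166.19 μs.
R ≥ L / t_tx = 2400 bits / 0.00116619 s = 2.06 Mbps.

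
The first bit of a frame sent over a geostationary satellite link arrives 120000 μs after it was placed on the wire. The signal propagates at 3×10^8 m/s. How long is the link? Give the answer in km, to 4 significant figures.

d = s × t_prop = 300000000 × 0.12 = 36000 km.

36000 km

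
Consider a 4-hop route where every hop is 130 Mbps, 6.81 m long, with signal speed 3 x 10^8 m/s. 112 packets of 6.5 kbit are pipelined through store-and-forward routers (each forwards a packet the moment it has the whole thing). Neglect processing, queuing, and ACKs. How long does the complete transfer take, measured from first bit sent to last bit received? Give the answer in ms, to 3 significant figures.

5.75 ms

Per-hop transmission t_tx = L/R = 6500/130000000 = 0.05 ms.
Per-hop propagation t_prop = 6.81/300000000 = 2.27e-05 ms.
Pipeline fill: first packet needs 4·t_tx to clear all hops; remaining 111 packets each add one t_tx.
Total = (4+112-1)·t_tx + 4·t_prop = 115·0.05 + 4·2.27e-05 = 5.75 ms.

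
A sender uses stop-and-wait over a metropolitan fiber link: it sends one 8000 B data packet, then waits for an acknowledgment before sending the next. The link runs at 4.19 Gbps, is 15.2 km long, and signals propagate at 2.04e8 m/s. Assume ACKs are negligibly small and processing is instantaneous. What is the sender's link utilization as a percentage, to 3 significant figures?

t_tx = L/R = 64000/4.19e+09 = 1.52745e-05 s.
t_prop = 15200/204000000 = 7.45098e-05 s; RTT = 0.00014902 s.
Cycle = t_tx + RTT = 0.000164294 s.
Utilization = t_tx / cycle = 1.52745e-05/0.000164294 = 9.30 %.

9.30 %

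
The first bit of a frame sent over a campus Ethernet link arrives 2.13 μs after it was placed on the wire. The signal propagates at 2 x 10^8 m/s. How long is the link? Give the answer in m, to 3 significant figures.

426 m

d = s × t_prop = 200000000 × 2.13e-06 = 426 m.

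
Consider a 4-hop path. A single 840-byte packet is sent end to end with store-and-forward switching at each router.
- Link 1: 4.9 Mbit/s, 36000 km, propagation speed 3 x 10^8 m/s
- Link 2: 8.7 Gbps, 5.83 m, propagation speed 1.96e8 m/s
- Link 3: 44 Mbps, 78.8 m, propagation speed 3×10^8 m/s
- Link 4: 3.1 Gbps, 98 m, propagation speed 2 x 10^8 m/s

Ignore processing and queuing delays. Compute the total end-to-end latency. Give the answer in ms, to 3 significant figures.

L = 840 × 8 = 6720 bits.
Transmission delays (L/R per hop): 1.37143, 0.000772414, 0.152727, 0.00216774 ms; sum = 1.5271 ms.
Propagation delays (d/s per hop): 120, 2.97449e-05, 0.000262667, 0.00049 ms; sum = 120.001 ms.
End-to-end = 122 ms.

122 ms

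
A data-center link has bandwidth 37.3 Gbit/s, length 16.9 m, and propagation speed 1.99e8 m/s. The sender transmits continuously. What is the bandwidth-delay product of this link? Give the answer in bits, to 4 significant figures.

Propagation delay = 16.9 / 199000000 = 8.49246e-08 s.
BDP = R × t_prop = 37300000000 × 8.49246e-08 = 3167.69 bits.

3168 bits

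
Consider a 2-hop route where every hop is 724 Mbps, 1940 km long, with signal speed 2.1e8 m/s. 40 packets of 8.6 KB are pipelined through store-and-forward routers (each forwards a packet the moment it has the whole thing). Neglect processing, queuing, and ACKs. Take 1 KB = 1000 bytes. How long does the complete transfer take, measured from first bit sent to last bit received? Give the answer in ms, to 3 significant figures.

Per-hop transmission t_tx = L/R = 68800/724000000 = 0.0950276 ms.
Per-hop propagation t_prop = 1940000/210000000 = 9.2381 ms.
Pipeline fill: first packet needs 2·t_tx to clear all hops; remaining 39 packets each add one t_tx.
Total = (2+40-1)·t_tx + 2·t_prop = 41·0.0950276 + 2·9.2381 = 22.4 ms.

22.4 ms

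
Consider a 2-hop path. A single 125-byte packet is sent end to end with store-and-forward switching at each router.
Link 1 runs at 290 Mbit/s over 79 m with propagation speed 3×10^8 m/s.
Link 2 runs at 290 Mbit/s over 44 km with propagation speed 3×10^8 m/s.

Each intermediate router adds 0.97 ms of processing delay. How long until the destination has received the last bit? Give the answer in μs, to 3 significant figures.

1120 μs

L = 125 × 8 = 1000 bits.
Transmission delay per hop = L/R = 1000/290000000 = 3.44828 μs; 2 hops → 6.89655 μs.
Propagation delays (d/s per hop): 0.263333, 146.667 μs; sum = 146.93 μs.
Processing at 1 router(s): 1 × 0.97 ms = 970 μs.
End-to-end = 1120 μs.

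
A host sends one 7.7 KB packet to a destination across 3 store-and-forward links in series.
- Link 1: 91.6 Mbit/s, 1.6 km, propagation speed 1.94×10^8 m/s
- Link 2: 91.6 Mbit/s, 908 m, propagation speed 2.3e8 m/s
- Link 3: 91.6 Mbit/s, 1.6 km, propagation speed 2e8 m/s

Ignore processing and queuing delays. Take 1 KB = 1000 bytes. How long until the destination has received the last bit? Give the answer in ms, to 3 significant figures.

2.04 ms

L = 61600 bits.
Transmission delay per hop = L/R = 61600/91600000 = 0.672489 ms; 3 hops → 2.01747 ms.
Propagation delays (d/s per hop): 0.00824742, 0.00394783, 0.008 ms; sum = 0.0201952 ms.
End-to-end = 2.04 ms.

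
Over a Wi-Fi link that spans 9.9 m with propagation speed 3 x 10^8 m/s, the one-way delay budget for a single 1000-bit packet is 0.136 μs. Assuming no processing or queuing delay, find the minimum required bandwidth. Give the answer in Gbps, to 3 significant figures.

Propagation delay = 9.9 / 300000000 = 0.033 μs.
Transmission budget = 0.136 − 0.033 = 0.103 μs.
R ≥ L / t_tx = 1000 bits / 1.03e-07 s = 9.71 Gbps.

9.71 Gbps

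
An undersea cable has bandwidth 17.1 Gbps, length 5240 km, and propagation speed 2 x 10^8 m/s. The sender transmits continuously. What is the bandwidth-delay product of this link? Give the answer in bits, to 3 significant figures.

448000000 bits

Propagation delay = 5240000 / 200000000 = 0.0262 s.
BDP = R × t_prop = 1.71e+10 × 0.0262 = 448020000 bits.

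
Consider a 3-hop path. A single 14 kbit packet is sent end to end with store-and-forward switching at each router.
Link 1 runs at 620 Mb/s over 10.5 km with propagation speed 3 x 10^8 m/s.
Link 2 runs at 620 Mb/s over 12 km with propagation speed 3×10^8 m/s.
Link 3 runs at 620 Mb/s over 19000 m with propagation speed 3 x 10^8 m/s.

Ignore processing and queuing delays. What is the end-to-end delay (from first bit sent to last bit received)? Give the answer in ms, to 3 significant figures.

L = 14000 bits.
Transmission delay per hop = L/R = 14000/620000000 = 0.0225806 ms; 3 hops → 0.0677419 ms.
Propagation delays (d/s per hop): 0.035, 0.04, 0.0633333 ms; sum = 0.138333 ms.
End-to-end = 0.206 ms.

0.206 ms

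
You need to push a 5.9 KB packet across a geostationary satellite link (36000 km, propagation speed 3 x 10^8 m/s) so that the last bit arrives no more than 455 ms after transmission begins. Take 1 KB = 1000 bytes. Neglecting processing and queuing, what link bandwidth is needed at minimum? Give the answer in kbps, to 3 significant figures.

L = 47200 bits.
Propagation delay = 36000000 / 300000000 = 120 ms.
Transmission budget = 455 − 120 = 335 ms.
R ≥ L / t_tx = 47200 bits / 0.335 s = 141 kbps.

141 kbps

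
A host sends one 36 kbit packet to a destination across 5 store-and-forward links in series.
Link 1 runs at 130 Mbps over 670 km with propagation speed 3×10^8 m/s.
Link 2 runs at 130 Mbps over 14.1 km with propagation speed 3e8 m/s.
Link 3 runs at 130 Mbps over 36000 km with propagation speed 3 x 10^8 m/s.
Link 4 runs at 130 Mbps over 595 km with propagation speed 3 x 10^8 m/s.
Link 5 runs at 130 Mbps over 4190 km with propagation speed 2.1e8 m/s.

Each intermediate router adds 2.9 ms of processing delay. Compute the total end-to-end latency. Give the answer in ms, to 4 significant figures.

L = 36000 bits.
Transmission delay per hop = L/R = 36000/130000000 = 0.276923 ms; 5 hops → 1.38462 ms.
Propagation delays (d/s per hop): 2.23333, 0.047, 120, 1.98333, 19.9524 ms; sum = 144.216 ms.
Processing at 4 router(s): 4 × 2.9 ms = 11.6 ms.
End-to-end = 157.2 ms.

157.2 ms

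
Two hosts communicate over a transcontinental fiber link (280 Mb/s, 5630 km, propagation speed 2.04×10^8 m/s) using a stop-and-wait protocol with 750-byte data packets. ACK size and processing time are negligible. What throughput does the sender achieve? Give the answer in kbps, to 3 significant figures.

109 kbps

t_tx = L/R = 6000/280000000 = 2.14286e-05 s.
t_prop = 5630000/204000000 = 0.027598 s; RTT = 0.0551961 s.
Cycle = t_tx + RTT = 0.0552175 s.
Throughput = L / cycle = 6000 / 0.0552175 = 109 kbps.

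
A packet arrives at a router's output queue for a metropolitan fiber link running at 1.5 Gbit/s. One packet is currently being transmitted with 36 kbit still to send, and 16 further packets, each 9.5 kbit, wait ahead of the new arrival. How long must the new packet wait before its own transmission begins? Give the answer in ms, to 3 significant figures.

Each queued packet: L/R = 9500/1500000000 = 0.00633333 ms.
16 queued → 0.101333 ms.
Plus remaining 36000 bits of current packet: 0.024 ms.
Queuing delay = 0.125 ms.

0.125 ms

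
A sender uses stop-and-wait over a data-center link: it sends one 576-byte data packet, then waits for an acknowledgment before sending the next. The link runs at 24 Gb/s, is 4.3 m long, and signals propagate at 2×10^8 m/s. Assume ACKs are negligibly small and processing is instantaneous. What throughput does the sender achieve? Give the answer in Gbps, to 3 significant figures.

19.6 Gbps

t_tx = L/R = 4608/24000000000 = 1.92e-07 s.
t_prop = 4.3/200000000 = 2.15e-08 s; RTT = 4.3e-08 s.
Cycle = t_tx + RTT = 2.35e-07 s.
Throughput = L / cycle = 4608 / 2.35e-07 = 19.6 Gbps.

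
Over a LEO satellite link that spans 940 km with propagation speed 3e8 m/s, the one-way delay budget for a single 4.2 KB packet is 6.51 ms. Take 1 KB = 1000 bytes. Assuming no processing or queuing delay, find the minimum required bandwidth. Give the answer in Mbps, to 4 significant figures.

L = 33600 bits.
Propagation delay = 940000 / 300000000 = 3.13333 ms.
Transmission budget = 6.51 − 3.13333 = 3.37667 ms.
R ≥ L / t_tx = 33600 bits / 0.00337667 s = 9.951 Mbps.

9.951 Mbps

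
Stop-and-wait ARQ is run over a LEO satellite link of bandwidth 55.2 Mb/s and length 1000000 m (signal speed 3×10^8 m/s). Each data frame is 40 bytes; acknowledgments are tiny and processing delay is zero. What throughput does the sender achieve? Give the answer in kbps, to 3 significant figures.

48.0 kbps

t_tx = L/R = 320/55200000 = 5.7971e-06 s.
t_prop = 1000000/300000000 = 0.00333333 s; RTT = 0.00666667 s.
Cycle = t_tx + RTT = 0.00667246 s.
Throughput = L / cycle = 320 / 0.00667246 = 48.0 kbps.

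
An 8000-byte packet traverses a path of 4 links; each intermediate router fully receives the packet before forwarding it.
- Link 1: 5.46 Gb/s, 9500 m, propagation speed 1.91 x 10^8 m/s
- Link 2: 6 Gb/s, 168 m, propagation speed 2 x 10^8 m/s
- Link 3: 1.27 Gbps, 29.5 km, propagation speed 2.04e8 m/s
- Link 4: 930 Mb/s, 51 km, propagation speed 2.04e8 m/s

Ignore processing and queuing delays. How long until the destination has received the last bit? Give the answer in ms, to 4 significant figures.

0.5868 ms

L = 8000 × 8 = 64000 bits.
Transmission delays (L/R per hop): 0.0117216, 0.0106667, 0.0503937, 0.0688172 ms; sum = 0.141599 ms.
Propagation delays (d/s per hop): 0.0497382, 0.00084, 0.144608, 0.25 ms; sum = 0.445186 ms.
End-to-end = 0.5868 ms.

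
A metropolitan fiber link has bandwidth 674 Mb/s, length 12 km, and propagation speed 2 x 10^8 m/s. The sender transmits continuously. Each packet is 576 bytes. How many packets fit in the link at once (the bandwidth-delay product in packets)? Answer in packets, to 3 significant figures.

Propagation delay = 12000 / 200000000 = 6e-05 s.
BDP = R × t_prop = 674000000 × 6e-05 = 40440 bits.
In packets of 4608 bits: 8.78 packets.

8.78 packets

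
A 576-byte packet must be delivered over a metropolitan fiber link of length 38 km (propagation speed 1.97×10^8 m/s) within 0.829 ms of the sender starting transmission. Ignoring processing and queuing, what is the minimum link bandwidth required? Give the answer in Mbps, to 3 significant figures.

7.24 Mbps

L = 4608 bits.
Propagation delay = 38000 / 197000000 = 0.192893 ms.
Transmission budget = 0.829 − 0.192893 = 0.636107 ms.
R ≥ L / t_tx = 4608 bits / 0.000636107 s = 7.24 Mbps.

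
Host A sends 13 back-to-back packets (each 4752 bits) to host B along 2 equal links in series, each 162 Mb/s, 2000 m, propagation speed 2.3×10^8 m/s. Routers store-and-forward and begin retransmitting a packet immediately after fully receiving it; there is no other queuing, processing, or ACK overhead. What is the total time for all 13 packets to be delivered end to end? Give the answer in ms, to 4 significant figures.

0.4281 ms

Per-hop transmission t_tx = L/R = 4752/162000000 = 0.0293333 ms.
Per-hop propagation t_prop = 2000/2.3e+08 = 0.00869565 ms.
Pipeline fill: first packet needs 2·t_tx to clear all hops; remaining 12 packets each add one t_tx.
Total = (2+13-1)·t_tx + 2·t_prop = 14·0.0293333 + 2·0.00869565 = 0.4281 ms.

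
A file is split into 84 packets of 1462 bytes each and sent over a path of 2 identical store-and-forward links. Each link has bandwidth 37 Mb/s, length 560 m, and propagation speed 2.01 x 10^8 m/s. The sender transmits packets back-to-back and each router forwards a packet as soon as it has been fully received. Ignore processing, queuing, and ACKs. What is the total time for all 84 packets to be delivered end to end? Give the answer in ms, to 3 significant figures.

Per-hop transmission t_tx = L/R = 11696/37000000 = 0.316108 ms.
Per-hop propagation t_prop = 560/2.01e+08 = 0.00278607 ms.
Pipeline fill: first packet needs 2·t_tx to clear all hops; remaining 83 packets each add one t_tx.
Total = (2+84-1)·t_tx + 2·t_prop = 85·0.316108 + 2·0.00278607 = 26.9 ms.

26.9 ms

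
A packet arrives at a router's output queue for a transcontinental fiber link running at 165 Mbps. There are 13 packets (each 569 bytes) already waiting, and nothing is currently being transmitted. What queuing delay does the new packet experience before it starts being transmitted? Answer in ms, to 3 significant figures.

0.359 ms

Each queued packet: L/R = 4552/165000000 = 0.0275879 ms.
13 queued → 0.358642 ms.
Queuing delay = 0.359 ms.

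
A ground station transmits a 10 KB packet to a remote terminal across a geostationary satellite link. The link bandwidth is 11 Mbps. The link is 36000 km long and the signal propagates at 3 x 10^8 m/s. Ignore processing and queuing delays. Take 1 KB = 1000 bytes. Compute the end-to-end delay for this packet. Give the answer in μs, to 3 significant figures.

L = 80000 bits.
Transmission delay = L/R = 80000 / 11000000 = 7272.73 μs.
Propagation delay = d/s = 36000000 m / 300000000 m/s = 120000 μs.
Total = 127000 μs.

127000 μs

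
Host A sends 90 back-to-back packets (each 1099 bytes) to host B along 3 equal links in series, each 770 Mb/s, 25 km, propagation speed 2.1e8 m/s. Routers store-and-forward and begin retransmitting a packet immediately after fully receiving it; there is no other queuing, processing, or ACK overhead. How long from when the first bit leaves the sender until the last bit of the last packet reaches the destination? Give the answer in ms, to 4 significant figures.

1.408 ms

Per-hop transmission t_tx = L/R = 8792/770000000 = 0.0114182 ms.
Per-hop propagation t_prop = 25000/210000000 = 0.119048 ms.
Pipeline fill: first packet needs 3·t_tx to clear all hops; remaining 89 packets each add one t_tx.
Total = (3+90-1)·t_tx + 3·t_prop = 92·0.0114182 + 3·0.119048 = 1.408 ms.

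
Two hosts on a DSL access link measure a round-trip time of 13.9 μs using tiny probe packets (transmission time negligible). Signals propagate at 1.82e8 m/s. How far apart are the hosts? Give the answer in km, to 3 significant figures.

1.26 km

One-way propagation = RTT/2 = 6.95 μs.
d = s × t = 182000000 × 6.95e-06 = 1.26 km.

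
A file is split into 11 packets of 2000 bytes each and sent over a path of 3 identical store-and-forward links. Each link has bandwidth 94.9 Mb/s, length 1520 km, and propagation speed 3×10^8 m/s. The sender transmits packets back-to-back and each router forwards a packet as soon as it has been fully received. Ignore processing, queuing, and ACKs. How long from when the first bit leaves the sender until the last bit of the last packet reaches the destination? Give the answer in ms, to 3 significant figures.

17.4 ms

Per-hop transmission t_tx = L/R = 16000/94900000 = 0.168599 ms.
Per-hop propagation t_prop = 1520000/300000000 = 5.06667 ms.
Pipeline fill: first packet needs 3·t_tx to clear all hops; remaining 10 packets each add one t_tx.
Total = (3+11-1)·t_tx + 3·t_prop = 13·0.168599 + 3·5.06667 = 17.4 ms.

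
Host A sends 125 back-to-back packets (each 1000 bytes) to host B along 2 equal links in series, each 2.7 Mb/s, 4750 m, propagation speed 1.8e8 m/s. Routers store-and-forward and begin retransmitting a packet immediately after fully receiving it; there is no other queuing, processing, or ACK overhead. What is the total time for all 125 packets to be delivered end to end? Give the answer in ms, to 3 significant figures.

Per-hop transmission t_tx = L/R = 8000/2700000 = 2.96296 ms.
Per-hop propagation t_prop = 4750/180000000 = 0.0263889 ms.
Pipeline fill: first packet needs 2·t_tx to clear all hops; remaining 124 packets each add one t_tx.
Total = (2+125-1)·t_tx + 2·t_prop = 126·2.96296 + 2·0.0263889 = 373 ms.

373 ms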